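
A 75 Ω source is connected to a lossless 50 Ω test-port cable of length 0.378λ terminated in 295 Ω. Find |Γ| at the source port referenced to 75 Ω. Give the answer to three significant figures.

βl = 2π × 0.378 = 136°
tan(βl) = -0.963
Z_in = Z_0·(Z_L + jZ_0·tanβl)/(Z_0 + jZ_L·tanβl) = 17.1 + j48.9 Ω
Γ_s = (Z_in − Z_s)/(Z_in + Z_s) = (-57.9 + j48.9)/(92.1 + j48.9), |Γ_s| = 0.727

|Γ| ≈ 0.727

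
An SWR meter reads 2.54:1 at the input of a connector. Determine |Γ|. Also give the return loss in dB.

|Γ| ≈ 0.435; return loss ≈ 7.23 dB

|Γ| = (S − 1)/(S + 1) = (2.54 − 1)/(2.54 + 1) = 1.54/3.54
RL = −20·log₁₀|Γ| = −20·log₁₀(0.435)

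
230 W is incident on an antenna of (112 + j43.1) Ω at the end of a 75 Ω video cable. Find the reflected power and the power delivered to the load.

|Γ| = |(37 + j43.1)/(187 + j43.1)| = 0.296
|Γ|² = 0.0876
P_refl = |Γ|²·P_inc = 20.2 W, P_del = (1 − |Γ|²)·P_inc = 210 W

P_reflected ≈ 20.2 W; P_delivered ≈ 210 W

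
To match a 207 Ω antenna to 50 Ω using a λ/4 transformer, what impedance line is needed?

Z_qwt ≈ 102 Ω

Z_qwt = √(Z_0·R_L) = √(50 × 207) = √10350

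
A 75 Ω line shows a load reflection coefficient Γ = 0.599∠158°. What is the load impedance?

Z_L = Z_0·(1 + Γ)/(1 − Γ) = 75·(0.445 + j0.224)/(1.56 − j0.224)

Z_L ≈ 19.5 + j13.6 Ω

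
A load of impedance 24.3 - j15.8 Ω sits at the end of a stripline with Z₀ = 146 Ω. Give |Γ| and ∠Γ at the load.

Γ ≈ 0.718 ∠ -167°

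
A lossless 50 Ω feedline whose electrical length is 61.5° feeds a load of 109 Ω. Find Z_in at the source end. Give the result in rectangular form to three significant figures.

Z_in ≈ 28 − j20.2 Ω

tan(βl) = tan(61.5°) = 1.84
Z_in = Z_0·(Z_L + jZ_0·tanβl)/(Z_0 + jZ_L·tanβl)
     = 50·(109 + j92.1)/(50 + j201)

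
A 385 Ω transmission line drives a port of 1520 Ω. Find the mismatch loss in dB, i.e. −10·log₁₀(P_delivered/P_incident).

mismatch loss ≈ 1.9 dB

Γ = (1520 − 385)/(1520 + 385) = 0.596
|Γ|² = 0.355, so P_del/P_inc = 1 − |Γ|² = 0.645
ML = −10·log₁₀(1 − |Γ|²)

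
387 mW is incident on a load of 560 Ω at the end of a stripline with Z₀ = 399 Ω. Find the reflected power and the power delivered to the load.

Γ = (560 − 399)/(560 + 399) = 0.168
|Γ|² = 0.0282
P_refl = |Γ|²·P_inc = 10.9 mW, P_del = (1 − |Γ|²)·P_inc = 376 mW

P_reflected ≈ 10.9 mW; P_delivered ≈ 376 mW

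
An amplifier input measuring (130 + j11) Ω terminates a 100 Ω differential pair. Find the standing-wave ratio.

VSWR ≈ 1.32

Γ = (Z_L − Z_0)/(Z_L + Z_0) = (30 + j11)/(230 + j11)
|Γ| = 32/230 = 0.139
VSWR = (1 + |Γ|)/(1 − |Γ|) = 1.14/0.861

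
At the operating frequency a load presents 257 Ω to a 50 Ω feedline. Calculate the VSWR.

VSWR ≈ 5.14

Γ = (257 − 50)/(257 + 50) = 0.674
VSWR = (1 + 0.674)/(1 − 0.674)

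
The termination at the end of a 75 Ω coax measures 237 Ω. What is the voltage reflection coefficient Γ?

Γ = 0.519

Γ = (Z_L − Z_0)/(Z_L + Z_0) = (237 − 75)/(237 + 75) = 162/312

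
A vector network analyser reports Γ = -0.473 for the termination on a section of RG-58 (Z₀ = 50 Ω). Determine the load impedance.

Z_L = Z_0·(1 + Γ)/(1 − Γ) = 50·(0.527)/(1.47)

Z_L ≈ 17.9 Ω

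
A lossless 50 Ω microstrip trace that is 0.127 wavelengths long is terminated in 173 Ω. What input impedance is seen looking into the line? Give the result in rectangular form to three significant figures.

Z_in ≈ 26.1 − j41.4 Ω

βl = 2π × 0.127 = 45.7°
tan(βl) = tan(45.7°) = 1.03
Z_in = Z_0·(Z_L + jZ_0·tanβl)/(Z_0 + jZ_L·tanβl)
     = 50·(173 + j51.3)/(50 + j177)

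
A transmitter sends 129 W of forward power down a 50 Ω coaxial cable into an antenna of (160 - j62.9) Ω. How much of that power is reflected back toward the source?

|Γ| = |(110 − j62.9)/(210 − j62.9)| = 0.578
|Γ|² = 0.334
P_refl = |Γ|²·P_inc = 43.1 W, P_del = (1 − |Γ|²)·P_inc = 85.9 W

P_reflected ≈ 43.1 W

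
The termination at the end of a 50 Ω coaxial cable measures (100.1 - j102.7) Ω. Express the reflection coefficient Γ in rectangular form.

Γ ≈ 0.546 − j0.31

Γ = (Z_L − Z_0)/(Z_L + Z_0) = (50.1 − j102.7)/(150.1 − j102.7)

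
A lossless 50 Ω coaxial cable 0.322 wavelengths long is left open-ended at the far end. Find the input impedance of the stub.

βl = 2π × 0.322 = 116°
tan(βl) = -2.06
For an open-ended stub, Z_in = −jZ_0·cot(βl) = −jZ_0/tan(βl)

Z_in ≈ +j24.3 Ω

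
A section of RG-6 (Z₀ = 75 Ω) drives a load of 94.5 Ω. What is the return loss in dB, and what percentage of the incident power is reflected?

Γ = (94.5 − 75)/(94.5 + 75) = 0.115
RL = −20·log₁₀(0.115) = 18.8 dB
P_refl/P_inc = |Γ|² = 0.0132

RL ≈ 18.8 dB; 1.32% of incident power reflected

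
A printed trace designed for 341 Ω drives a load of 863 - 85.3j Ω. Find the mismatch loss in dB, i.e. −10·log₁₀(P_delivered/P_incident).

Γ = (522 − j85.3)/(1204 − j85.3), |Γ| = 0.438
|Γ|² = 0.192, so P_del/P_inc = 1 − |Γ|² = 0.808
ML = −10·log₁₀(1 − |Γ|²)

mismatch loss ≈ 0.926 dB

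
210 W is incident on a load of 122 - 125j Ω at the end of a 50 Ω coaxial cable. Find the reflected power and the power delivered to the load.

P_reflected ≈ 96.7 W; P_delivered ≈ 113 W

|Γ| = |(72 − j125)/(172 − j125)| = 0.678
|Γ|² = 0.46
P_refl = |Γ|²·P_inc = 96.7 W, P_del = (1 − |Γ|²)·P_inc = 113 W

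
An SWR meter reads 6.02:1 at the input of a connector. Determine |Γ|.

|Γ| ≈ 0.715

|Γ| = (S − 1)/(S + 1) = (6.02 − 1)/(6.02 + 1) = 5.02/7.02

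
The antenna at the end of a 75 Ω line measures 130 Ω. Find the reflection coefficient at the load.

Γ = 0.268

Γ = (Z_L − Z_0)/(Z_L + Z_0) = (130 − 75)/(130 + 75) = 55/205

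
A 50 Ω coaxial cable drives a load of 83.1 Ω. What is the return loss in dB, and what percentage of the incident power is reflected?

Γ = (83.1 − 50)/(83.1 + 50) = 0.249
RL = −20·log₁₀(0.249) = 12.1 dB
P_refl/P_inc = |Γ|² = 0.0618

RL ≈ 12.1 dB; 6.18% of incident power reflected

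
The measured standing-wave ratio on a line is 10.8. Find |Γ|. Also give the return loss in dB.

|Γ| = (S − 1)/(S + 1) = (10.8 − 1)/(10.8 + 1) = 9.8/11.8
RL = −20·log₁₀|Γ| = −20·log₁₀(0.831)

|Γ| ≈ 0.831; return loss ≈ 1.61 dB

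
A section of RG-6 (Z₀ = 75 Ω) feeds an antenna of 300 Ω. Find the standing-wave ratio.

VSWR ≈ 4

For a purely resistive load, VSWR = R_L/Z_0 or Z_0/R_L (whichever > 1) = 300/75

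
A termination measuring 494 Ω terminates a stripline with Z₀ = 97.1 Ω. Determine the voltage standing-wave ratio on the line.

VSWR ≈ 5.09

For a purely resistive load, VSWR = R_L/Z_0 or Z_0/R_L (whichever > 1) = 494/97.1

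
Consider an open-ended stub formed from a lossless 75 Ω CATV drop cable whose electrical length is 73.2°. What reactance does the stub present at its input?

X_in ≈ -22.6 Ω (capacitive)

tan(βl) = 3.31
For an open-ended stub, Z_in = −jZ_0·cot(βl) = −jZ_0/tan(βl)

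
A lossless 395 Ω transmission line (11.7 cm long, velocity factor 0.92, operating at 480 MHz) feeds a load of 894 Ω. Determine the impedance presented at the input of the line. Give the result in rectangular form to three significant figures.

Z_in ≈ 187 − j94 Ω

λ = v/f = 0.92·c / 480 MHz = 0.575 m
βl = 2π·l/λ = 2π × 0.203 = 73.3°
tan(βl) = tan(73.3°) = 3.32
Z_in = Z_0·(Z_L + jZ_0·tanβl)/(Z_0 + jZ_L·tanβl)
     = 395·(894 + j1310)/(395 + j2970)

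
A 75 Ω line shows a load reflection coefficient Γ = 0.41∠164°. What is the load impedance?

Z_L ≈ 31.9 + j8.67 Ω

Z_L = Z_0·(1 + Γ)/(1 − Γ) = 75·(0.606 + j0.113)/(1.39 − j0.113)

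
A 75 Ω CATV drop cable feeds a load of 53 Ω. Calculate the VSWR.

VSWR ≈ 1.42

Γ = (53 − 75)/(53 + 75) = -0.172
VSWR = (1 + 0.172)/(1 − 0.172)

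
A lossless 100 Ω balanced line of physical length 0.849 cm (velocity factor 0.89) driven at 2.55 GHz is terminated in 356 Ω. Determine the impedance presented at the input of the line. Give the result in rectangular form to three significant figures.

Z_in ≈ 94.3 − j132 Ω

λ = v/f = 0.89·c / 2.55 GHz = 0.105 m
βl = 2π·l/λ = 2π × 0.0811 = 29.2°
tan(βl) = tan(29.2°) = 0.559
Z_in = Z_0·(Z_L + jZ_0·tanβl)/(Z_0 + jZ_L·tanβl)
     = 100·(356 + j55.9)/(100 + j199)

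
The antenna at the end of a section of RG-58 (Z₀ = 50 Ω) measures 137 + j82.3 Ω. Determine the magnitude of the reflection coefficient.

|Γ| ≈ 0.586

Γ = (Z_L − Z_0)/(Z_L + Z_0) = (87 + j82.3)/(187 + j82.3)
|Γ| = 120/204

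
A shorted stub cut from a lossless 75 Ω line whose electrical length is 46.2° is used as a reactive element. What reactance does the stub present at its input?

tan(βl) = 1.04
For a shorted stub, Z_in = jZ_0·tan(βl)

X_in ≈ 78.2 Ω (inductive)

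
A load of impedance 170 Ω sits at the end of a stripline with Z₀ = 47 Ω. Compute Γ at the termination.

Γ = 0.567

Γ = (Z_L − Z_0)/(Z_L + Z_0) = (170 − 47)/(170 + 47) = 123/217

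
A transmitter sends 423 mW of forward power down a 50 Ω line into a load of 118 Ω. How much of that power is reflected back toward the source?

P_reflected ≈ 69.3 mW

Γ = (118 − 50)/(118 + 50) = 0.405
|Γ|² = 0.164
P_refl = |Γ|²·P_inc = 69.3 mW, P_del = (1 − |Γ|²)·P_inc = 354 mW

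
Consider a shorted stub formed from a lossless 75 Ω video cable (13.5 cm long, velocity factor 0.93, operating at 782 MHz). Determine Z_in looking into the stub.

λ = v/f = 0.93·c / 782 MHz = 0.357 m
βl = 2π·l/λ = 2π × 0.378 = 136°
tan(βl) = -0.958
For a shorted stub, Z_in = jZ_0·tan(βl)

Z_in ≈ −j71.9 Ω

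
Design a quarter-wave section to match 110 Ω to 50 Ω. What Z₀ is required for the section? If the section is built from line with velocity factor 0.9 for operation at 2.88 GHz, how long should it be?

Z_qwt ≈ 74.2 Ω; length ≈ 2.34 cm

Z_qwt = √(Z_0·R_L) = √(50 × 110) = √5500
λ = 0.9·c/f = 0.0938 m, so l = λ/4 = 0.0234 m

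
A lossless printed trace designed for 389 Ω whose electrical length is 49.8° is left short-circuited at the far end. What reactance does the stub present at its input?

tan(βl) = 1.18
For a short-circuited stub, Z_in = jZ_0·tan(βl)

X_in ≈ 460 Ω (inductive)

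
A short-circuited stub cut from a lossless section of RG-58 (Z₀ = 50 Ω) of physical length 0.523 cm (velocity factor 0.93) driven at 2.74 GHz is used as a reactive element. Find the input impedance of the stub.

λ = v/f = 0.93·c / 2.74 GHz = 0.102 m
βl = 2π·l/λ = 2π × 0.0514 = 18.5°
tan(βl) = 0.334
For a short-circuited stub, Z_in = jZ_0·tan(βl)

Z_in ≈ +j16.7 Ω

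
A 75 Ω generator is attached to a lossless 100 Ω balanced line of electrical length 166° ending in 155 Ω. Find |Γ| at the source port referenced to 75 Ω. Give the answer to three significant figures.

|Γ| ≈ 0.339

tan(βl) = -0.249
Z_in = Z_0·(Z_L + jZ_0·tanβl)/(Z_0 + jZ_L·tanβl) = 143 + j30.4 Ω
Γ_s = (Z_in − Z_s)/(Z_in + Z_s) = (68.2 + j30.4)/(218 + j30.4), |Γ_s| = 0.339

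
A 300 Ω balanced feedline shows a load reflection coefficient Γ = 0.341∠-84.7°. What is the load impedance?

Z_L ≈ 252 − j193 Ω

Z_L = Z_0·(1 + Γ)/(1 − Γ) = 300·(1.03 − j0.34)/(0.969 + j0.34)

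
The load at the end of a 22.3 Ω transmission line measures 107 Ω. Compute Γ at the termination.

Γ = 0.655

Γ = (Z_L − Z_0)/(Z_L + Z_0) = (107 − 22.3)/(107 + 22.3) = 84.7/129.3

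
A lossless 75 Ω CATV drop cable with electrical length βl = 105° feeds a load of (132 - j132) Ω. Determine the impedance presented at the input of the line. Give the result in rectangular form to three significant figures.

Z_in ≈ 26.6 + j42.6 Ω

tan(βl) = tan(105°) = -3.73
Z_in = Z_0·(Z_L + jZ_0·tanβl)/(Z_0 + jZ_L·tanβl)
     = 75·(132 − j412)/(-418 − j493)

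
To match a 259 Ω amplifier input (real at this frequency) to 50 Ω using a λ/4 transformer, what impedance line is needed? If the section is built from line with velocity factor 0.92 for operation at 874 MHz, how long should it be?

Z_qwt = √(Z_0·R_L) = √(50 × 259) = √12950
λ = 0.92·c/f = 0.316 m, so l = λ/4 = 0.0789 m

Z_qwt ≈ 114 Ω; length ≈ 7.89 cm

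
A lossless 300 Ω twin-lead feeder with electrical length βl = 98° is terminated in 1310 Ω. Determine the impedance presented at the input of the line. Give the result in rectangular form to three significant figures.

Z_in ≈ 70 + j39.9 Ω

tan(βl) = tan(98°) = -7.12
Z_in = Z_0·(Z_L + jZ_0·tanβl)/(Z_0 + jZ_L·tanβl)
     = 300·(1310 − j2130)/(300 − j9320)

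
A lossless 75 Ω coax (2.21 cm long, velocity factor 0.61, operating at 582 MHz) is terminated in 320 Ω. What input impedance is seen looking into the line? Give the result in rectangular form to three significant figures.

Z_in ≈ 77.2 − j120 Ω

λ = v/f = 0.61·c / 582 MHz = 0.314 m
βl = 2π·l/λ = 2π × 0.0703 = 25.3°
tan(βl) = tan(25.3°) = 0.473
Z_in = Z_0·(Z_L + jZ_0·tanβl)/(Z_0 + jZ_L·tanβl)
     = 75·(320 + j35.5)/(75 + j151)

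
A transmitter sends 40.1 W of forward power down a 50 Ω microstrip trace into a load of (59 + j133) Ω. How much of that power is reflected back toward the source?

|Γ| = |(9 + j133)/(109 + j133)| = 0.775
|Γ|² = 0.601
P_refl = |Γ|²·P_inc = 24.1 W, P_del = (1 − |Γ|²)·P_inc = 16 W

P_reflected ≈ 24.1 W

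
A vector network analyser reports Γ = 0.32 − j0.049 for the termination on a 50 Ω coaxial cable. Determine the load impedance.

Z_L = Z_0·(1 + Γ)/(1 − Γ) = 50·(1.32 − j0.049)/(0.68 + j0.049)

Z_L ≈ 96.3 − j10.5 Ω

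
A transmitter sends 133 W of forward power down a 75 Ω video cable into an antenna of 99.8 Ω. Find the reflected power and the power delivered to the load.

Γ = (99.8 − 75)/(99.8 + 75) = 0.142
|Γ|² = 0.0201
P_refl = |Γ|²·P_inc = 2.68 W, P_del = (1 − |Γ|²)·P_inc = 130 W

P_reflected ≈ 2.68 W; P_delivered ≈ 130 W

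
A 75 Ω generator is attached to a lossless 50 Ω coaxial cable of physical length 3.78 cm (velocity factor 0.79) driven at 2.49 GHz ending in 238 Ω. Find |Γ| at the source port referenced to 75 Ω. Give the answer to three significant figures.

|Γ| ≈ 0.646

λ = v/f = 0.79·c / 2.49 GHz = 0.0952 m
βl = 2π·l/λ = 2π × 0.397 = 143°
tan(βl) = -0.754
Z_in = Z_0·(Z_L + jZ_0·tanβl)/(Z_0 + jZ_L·tanβl) = 26.9 + j58.8 Ω
Γ_s = (Z_in − Z_s)/(Z_in + Z_s) = (-48.1 + j58.8)/(102 + j58.8), |Γ_s| = 0.646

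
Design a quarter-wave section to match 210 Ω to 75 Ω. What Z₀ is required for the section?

Z_qwt ≈ 125 Ω

Z_qwt = √(Z_0·R_L) = √(75 × 210) = √15750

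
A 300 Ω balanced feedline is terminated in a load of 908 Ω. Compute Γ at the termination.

Γ = 0.503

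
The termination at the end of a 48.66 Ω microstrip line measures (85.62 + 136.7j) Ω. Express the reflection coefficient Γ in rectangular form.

Γ ≈ 0.644 + j0.362

Γ = (Z_L − Z_0)/(Z_L + Z_0) = (36.96 + j136.7)/(134.3 + j136.7)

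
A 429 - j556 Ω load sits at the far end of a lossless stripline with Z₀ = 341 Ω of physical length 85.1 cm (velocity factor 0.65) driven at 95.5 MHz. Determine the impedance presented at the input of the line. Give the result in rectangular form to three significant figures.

Z_in ≈ 1080 + j502 Ω

λ = v/f = 0.65·c / 95.5 MHz = 2.04 m
βl = 2π·l/λ = 2π × 0.417 = 150°
tan(βl) = tan(150°) = -0.576
Z_in = Z_0·(Z_L + jZ_0·tanβl)/(Z_0 + jZ_L·tanβl)
     = 341·(429 − j753)/(20.5 − j247)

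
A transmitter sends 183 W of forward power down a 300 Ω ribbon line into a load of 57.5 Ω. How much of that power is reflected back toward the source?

P_reflected ≈ 84.2 W

Γ = (57.5 − 300)/(57.5 + 300) = -0.678
|Γ|² = 0.46
P_refl = |Γ|²·P_inc = 84.2 W, P_del = (1 − |Γ|²)·P_inc = 98.8 W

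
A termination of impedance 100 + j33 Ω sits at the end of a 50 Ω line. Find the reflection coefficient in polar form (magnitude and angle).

Γ ≈ 0.39 ∠ 21°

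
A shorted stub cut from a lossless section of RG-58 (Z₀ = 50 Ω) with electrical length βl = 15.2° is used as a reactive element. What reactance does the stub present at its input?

tan(βl) = 0.272
For a shorted stub, Z_in = jZ_0·tan(βl)

X_in ≈ 13.6 Ω (inductive)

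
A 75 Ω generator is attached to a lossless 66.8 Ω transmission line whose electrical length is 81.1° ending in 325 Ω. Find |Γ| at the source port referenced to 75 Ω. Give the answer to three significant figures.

|Γ| ≈ 0.689

tan(βl) = 6.39
Z_in = Z_0·(Z_L + jZ_0·tanβl)/(Z_0 + jZ_L·tanβl) = 14.1 − j10 Ω
Γ_s = (Z_in − Z_s)/(Z_in + Z_s) = (-60.9 − j10)/(89.1 − j10), |Γ_s| = 0.689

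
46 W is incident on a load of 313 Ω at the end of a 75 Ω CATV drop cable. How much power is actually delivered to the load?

P_delivered ≈ 28.7 W

Γ = (313 − 75)/(313 + 75) = 0.613
|Γ|² = 0.376
P_refl = |Γ|²·P_inc = 17.3 W, P_del = (1 − |Γ|²)·P_inc = 28.7 W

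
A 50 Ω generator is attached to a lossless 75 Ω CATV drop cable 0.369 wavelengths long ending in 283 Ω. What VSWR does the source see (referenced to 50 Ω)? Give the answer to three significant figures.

VSWR ≈ 4.02

βl = 2π × 0.369 = 133°
tan(βl) = -1.08
Z_in = Z_0·(Z_L + jZ_0·tanβl)/(Z_0 + jZ_L·tanβl) = 34.9 + j61 Ω
Γ_s = (Z_in − Z_s)/(Z_in + Z_s) = (-15.1 + j61)/(84.9 + j61), |Γ_s| = 0.601
VSWR = (1 + |Γ_s|)/(1 − |Γ_s|)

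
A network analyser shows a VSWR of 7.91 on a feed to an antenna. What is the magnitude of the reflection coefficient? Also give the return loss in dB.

|Γ| ≈ 0.776; return loss ≈ 2.21 dB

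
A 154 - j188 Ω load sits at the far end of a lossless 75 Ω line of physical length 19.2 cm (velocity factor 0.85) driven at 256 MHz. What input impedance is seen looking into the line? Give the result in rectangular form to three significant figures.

λ = v/f = 0.85·c / 256 MHz = 0.996 m
βl = 2π·l/λ = 2π × 0.193 = 69.4°
tan(βl) = tan(69.4°) = 2.66
Z_in = Z_0·(Z_L + jZ_0·tanβl)/(Z_0 + jZ_L·tanβl)
     = 75·(154 + j11.4)/(575 + j410)

Z_in ≈ 14 − j8.5 Ω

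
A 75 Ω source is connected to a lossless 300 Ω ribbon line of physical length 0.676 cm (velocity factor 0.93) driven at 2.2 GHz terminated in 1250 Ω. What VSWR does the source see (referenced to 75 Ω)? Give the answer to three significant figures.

λ = v/f = 0.93·c / 2.2 GHz = 0.127 m
βl = 2π·l/λ = 2π × 0.0533 = 19.2°
tan(βl) = 0.348
Z_in = Z_0·(Z_L + jZ_0·tanβl)/(Z_0 + jZ_L·tanβl) = 452 − j551 Ω
Γ_s = (Z_in − Z_s)/(Z_in + Z_s) = (377 − j551)/(527 − j551), |Γ_s| = 0.876
VSWR = (1 + |Γ_s|)/(1 − |Γ_s|)

VSWR ≈ 15.1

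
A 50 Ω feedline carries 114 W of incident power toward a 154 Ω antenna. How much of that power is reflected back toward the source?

P_reflected ≈ 29.6 W

Γ = (154 − 50)/(154 + 50) = 0.51
|Γ|² = 0.26
P_refl = |Γ|²·P_inc = 29.6 W, P_del = (1 − |Γ|²)·P_inc = 84.4 W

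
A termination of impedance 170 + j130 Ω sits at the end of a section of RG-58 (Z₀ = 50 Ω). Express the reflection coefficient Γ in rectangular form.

Γ ≈ 0.663 + j0.199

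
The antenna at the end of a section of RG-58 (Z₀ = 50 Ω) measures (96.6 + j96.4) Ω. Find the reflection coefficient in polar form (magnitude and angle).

Γ ≈ 0.61 ∠ 30.9°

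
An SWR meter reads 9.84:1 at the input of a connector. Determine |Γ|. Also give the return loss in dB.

|Γ| = (S − 1)/(S + 1) = (9.84 − 1)/(9.84 + 1) = 8.84/10.8
RL = −20·log₁₀|Γ| = −20·log₁₀(0.815)

|Γ| ≈ 0.815; return loss ≈ 1.77 dB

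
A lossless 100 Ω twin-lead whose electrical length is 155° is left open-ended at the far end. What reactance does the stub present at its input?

tan(βl) = -0.466
For an open-ended stub, Z_in = −jZ_0·cot(βl) = −jZ_0/tan(βl)

X_in ≈ 214 Ω (inductive)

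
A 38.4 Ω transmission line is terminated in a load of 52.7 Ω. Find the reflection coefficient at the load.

Γ = 0.157

Γ = (Z_L − Z_0)/(Z_L + Z_0) = (52.7 − 38.4)/(52.7 + 38.4) = 14.3/91.1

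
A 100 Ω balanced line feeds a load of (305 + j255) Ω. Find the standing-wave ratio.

VSWR ≈ 5.32

Γ = (Z_L − Z_0)/(Z_L + Z_0) = (205 + j255)/(405 + j255)
|Γ| = 327/479 = 0.684
VSWR = (1 + |Γ|)/(1 − |Γ|) = 1.68/0.316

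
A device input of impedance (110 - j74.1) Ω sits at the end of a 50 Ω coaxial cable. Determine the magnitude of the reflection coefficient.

Γ = (Z_L − Z_0)/(Z_L + Z_0) = (60 − j74.1)/(160 − j74.1)
|Γ| = 95.3/176

|Γ| ≈ 0.541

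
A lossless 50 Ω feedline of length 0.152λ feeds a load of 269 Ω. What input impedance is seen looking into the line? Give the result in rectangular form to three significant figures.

βl = 2π × 0.152 = 54.7°
tan(βl) = tan(54.7°) = 1.41
Z_in = Z_0·(Z_L + jZ_0·tanβl)/(Z_0 + jZ_L·tanβl)
     = 50·(269 + j70.7)/(50 + j380)

Z_in ≈ 13.7 − j33.6 Ω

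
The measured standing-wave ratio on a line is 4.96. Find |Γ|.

|Γ| = (S − 1)/(S + 1) = (4.96 − 1)/(4.96 + 1) = 3.96/5.96

|Γ| ≈ 0.664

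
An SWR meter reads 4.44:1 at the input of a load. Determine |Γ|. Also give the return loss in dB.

|Γ| = (S − 1)/(S + 1) = (4.44 − 1)/(4.44 + 1) = 3.44/5.44
RL = −20·log₁₀|Γ| = −20·log₁₀(0.632)

|Γ| ≈ 0.632; return loss ≈ 3.98 dB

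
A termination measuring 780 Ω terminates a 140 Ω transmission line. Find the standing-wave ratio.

For a purely resistive load, VSWR = R_L/Z_0 or Z_0/R_L (whichever > 1) = 780/140

VSWR ≈ 5.57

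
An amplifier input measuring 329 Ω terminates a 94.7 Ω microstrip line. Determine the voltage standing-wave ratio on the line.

VSWR ≈ 3.47

Γ = (329 − 94.7)/(329 + 94.7) = 0.553
VSWR = (1 + 0.553)/(1 − 0.553)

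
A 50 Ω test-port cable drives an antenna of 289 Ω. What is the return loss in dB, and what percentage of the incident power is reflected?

RL ≈ 3.04 dB; 49.7% of incident power reflected

Γ = (289 − 50)/(289 + 50) = 0.705
RL = −20·log₁₀(0.705) = 3.04 dB
P_refl/P_inc = |Γ|² = 0.497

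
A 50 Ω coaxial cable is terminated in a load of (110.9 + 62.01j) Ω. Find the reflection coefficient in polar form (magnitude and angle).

Γ = (Z_L − Z_0)/(Z_L + Z_0) = (60.9 + j62.01)/(160.9 + j62.01)
|Γ| = 86.9/172 = 0.504

Γ ≈ 0.504 ∠ 24.4°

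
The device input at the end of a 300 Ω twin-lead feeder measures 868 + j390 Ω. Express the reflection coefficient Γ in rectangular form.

Γ = (Z_L − Z_0)/(Z_L + Z_0) = (568 + j390)/(1168 + j390)

Γ ≈ 0.538 + j0.154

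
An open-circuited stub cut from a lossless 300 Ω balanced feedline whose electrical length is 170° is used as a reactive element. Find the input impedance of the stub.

tan(βl) = -0.176
For an open-circuited stub, Z_in = −jZ_0·cot(βl) = −jZ_0/tan(βl)

Z_in ≈ +j1700 Ω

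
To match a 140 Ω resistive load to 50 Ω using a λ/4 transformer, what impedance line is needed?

Z_qwt ≈ 83.7 Ω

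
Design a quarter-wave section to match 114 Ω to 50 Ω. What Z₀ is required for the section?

Z_qwt = √(Z_0·R_L) = √(50 × 114) = √5700

Z_qwt ≈ 75.5 Ω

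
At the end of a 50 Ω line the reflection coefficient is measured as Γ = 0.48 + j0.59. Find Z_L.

Z_L ≈ 34.1 + j95.4 Ω

Z_L = Z_0·(1 + Γ)/(1 − Γ) = 50·(1.48 + j0.59)/(0.52 − j0.59)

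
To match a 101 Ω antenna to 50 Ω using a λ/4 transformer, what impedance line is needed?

Z_qwt = √(Z_0·R_L) = √(50 × 101) = √5050

Z_qwt ≈ 71.1 Ω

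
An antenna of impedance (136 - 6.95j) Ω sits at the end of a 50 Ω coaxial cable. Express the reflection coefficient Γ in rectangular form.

Γ ≈ 0.463 − j0.0201

Γ = (Z_L − Z_0)/(Z_L + Z_0) = (86 − j6.95)/(186 − j6.95)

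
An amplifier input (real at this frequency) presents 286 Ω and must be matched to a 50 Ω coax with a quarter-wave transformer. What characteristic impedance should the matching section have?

Z_qwt = √(Z_0·R_L) = √(50 × 286) = √14300

Z_qwt ≈ 120 Ω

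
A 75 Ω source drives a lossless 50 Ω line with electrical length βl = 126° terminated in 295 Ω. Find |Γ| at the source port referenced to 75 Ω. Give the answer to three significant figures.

|Γ| ≈ 0.755

tan(βl) = -1.38
Z_in = Z_0·(Z_L + jZ_0·tanβl)/(Z_0 + jZ_L·tanβl) = 12.8 + j34.8 Ω
Γ_s = (Z_in − Z_s)/(Z_in + Z_s) = (-62.2 + j34.8)/(87.8 + j34.8), |Γ_s| = 0.755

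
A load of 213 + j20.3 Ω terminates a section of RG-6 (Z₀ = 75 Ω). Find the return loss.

Γ = (138 + j20.3)/(288 + j20.3), |Γ| = 0.483
RL = −20·log₁₀|Γ| = −20·log₁₀(0.483)

RL ≈ 6.32 dB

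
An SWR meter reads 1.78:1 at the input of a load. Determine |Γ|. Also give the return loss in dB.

|Γ| ≈ 0.281; return loss ≈ 11 dB

|Γ| = (S − 1)/(S + 1) = (1.78 − 1)/(1.78 + 1) = 0.78/2.78
RL = −20·log₁₀|Γ| = −20·log₁₀(0.281)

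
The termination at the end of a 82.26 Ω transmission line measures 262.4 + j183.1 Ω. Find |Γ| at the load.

Γ = (Z_L − Z_0)/(Z_L + Z_0) = (180.1 + j183.1)/(344.7 + j183.1)
|Γ| = 257/390

|Γ| ≈ 0.658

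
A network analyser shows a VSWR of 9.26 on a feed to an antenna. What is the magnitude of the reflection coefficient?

|Γ| = (S − 1)/(S + 1) = (9.26 − 1)/(9.26 + 1) = 8.26/10.3

|Γ| ≈ 0.805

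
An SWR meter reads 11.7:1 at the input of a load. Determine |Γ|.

|Γ| = (S − 1)/(S + 1) = (11.7 − 1)/(11.7 + 1) = 10.7/12.7

|Γ| ≈ 0.843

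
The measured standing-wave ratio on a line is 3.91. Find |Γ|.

|Γ| ≈ 0.593

|Γ| = (S − 1)/(S + 1) = (3.91 − 1)/(3.91 + 1) = 2.91/4.91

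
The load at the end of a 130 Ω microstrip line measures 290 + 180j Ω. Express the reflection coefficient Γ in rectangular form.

Γ = (Z_L − Z_0)/(Z_L + Z_0) = (160 + j180)/(420 + j180)

Γ ≈ 0.477 + j0.224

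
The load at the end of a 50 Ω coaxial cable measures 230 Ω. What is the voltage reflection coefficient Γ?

Γ = 0.643

Γ = (Z_L − Z_0)/(Z_L + Z_0) = (230 − 50)/(230 + 50) = 180/280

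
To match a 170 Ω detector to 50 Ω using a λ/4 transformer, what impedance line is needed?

Z_qwt = √(Z_0·R_L) = √(50 × 170) = √8500

Z_qwt ≈ 92.2 Ω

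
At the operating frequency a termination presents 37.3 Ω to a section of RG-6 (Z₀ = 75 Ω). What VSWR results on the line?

For a purely resistive load, VSWR = R_L/Z_0 or Z_0/R_L (whichever > 1) = 75/37.3

VSWR ≈ 2.01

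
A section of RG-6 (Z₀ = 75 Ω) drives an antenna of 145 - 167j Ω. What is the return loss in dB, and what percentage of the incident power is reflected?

Γ = (70 − j167)/(220 − j167), |Γ| = 0.656
RL = −20·log₁₀(0.656) = 3.67 dB
P_refl/P_inc = |Γ|² = 0.43

RL ≈ 3.67 dB; 43% of incident power reflected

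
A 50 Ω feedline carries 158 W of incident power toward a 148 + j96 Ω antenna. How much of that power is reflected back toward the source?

P_reflected ≈ 61.4 W

|Γ| = |(98 + j96)/(198 + j96)| = 0.623
|Γ|² = 0.389
P_refl = |Γ|²·P_inc = 61.4 W, P_del = (1 − |Γ|²)·P_inc = 96.6 W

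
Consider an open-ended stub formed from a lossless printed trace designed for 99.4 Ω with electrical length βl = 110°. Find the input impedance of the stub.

Z_in ≈ +j36.2 Ω

tan(βl) = -2.75
For an open-ended stub, Z_in = −jZ_0·cot(βl) = −jZ_0/tan(βl)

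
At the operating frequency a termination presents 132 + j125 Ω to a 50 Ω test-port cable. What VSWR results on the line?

VSWR ≈ 5.19

Γ = (Z_L − Z_0)/(Z_L + Z_0) = (82 + j125)/(182 + j125)
|Γ| = 149/221 = 0.677
VSWR = (1 + |Γ|)/(1 − |Γ|) = 1.68/0.323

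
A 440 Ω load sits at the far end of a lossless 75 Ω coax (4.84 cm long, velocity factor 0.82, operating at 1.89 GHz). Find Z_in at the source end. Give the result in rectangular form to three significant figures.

Z_in ≈ 24 + j68.2 Ω

λ = v/f = 0.82·c / 1.89 GHz = 0.13 m
βl = 2π·l/λ = 2π × 0.372 = 134°
tan(βl) = tan(134°) = -1.04
Z_in = Z_0·(Z_L + jZ_0·tanβl)/(Z_0 + jZ_L·tanβl)
     = 75·(440 − j78)/(75 − j458)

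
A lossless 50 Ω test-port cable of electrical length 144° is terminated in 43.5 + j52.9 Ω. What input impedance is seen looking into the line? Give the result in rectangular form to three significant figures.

tan(βl) = tan(144°) = -0.727
Z_in = Z_0·(Z_L + jZ_0·tanβl)/(Z_0 + jZ_L·tanβl)
     = 50·(43.5 + j16.6)/(88.4 − j31.6)

Z_in ≈ 18.8 + j16.1 Ω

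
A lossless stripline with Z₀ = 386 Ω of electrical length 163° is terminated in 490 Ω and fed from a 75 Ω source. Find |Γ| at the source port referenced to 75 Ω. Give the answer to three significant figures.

|Γ| ≈ 0.727

tan(βl) = -0.306
Z_in = Z_0·(Z_L + jZ_0·tanβl)/(Z_0 + jZ_L·tanβl) = 466 + j62.7 Ω
Γ_s = (Z_in − Z_s)/(Z_in + Z_s) = (391 + j62.7)/(541 + j62.7), |Γ_s| = 0.727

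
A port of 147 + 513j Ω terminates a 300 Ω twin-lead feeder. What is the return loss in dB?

RL ≈ 2.08 dB

Γ = (-153 + j513)/(447 + j513), |Γ| = 0.787
RL = −20·log₁₀|Γ| = −20·log₁₀(0.787)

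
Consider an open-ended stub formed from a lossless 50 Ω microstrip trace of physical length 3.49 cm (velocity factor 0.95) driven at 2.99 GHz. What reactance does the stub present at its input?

λ = v/f = 0.95·c / 2.99 GHz = 0.0953 m
βl = 2π·l/λ = 2π × 0.366 = 132°
tan(βl) = -1.12
For an open-ended stub, Z_in = −jZ_0·cot(βl) = −jZ_0/tan(βl)

X_in ≈ 44.7 Ω (inductive)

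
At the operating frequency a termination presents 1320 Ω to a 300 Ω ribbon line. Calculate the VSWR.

VSWR ≈ 4.4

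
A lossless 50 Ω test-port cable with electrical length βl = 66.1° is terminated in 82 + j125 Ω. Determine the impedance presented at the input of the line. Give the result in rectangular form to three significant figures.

Z_in ≈ 14.2 − j39.9 Ω

tan(βl) = tan(66.1°) = 2.26
Z_in = Z_0·(Z_L + jZ_0·tanβl)/(Z_0 + jZ_L·tanβl)
     = 50·(82 + j238)/(-232 + j185)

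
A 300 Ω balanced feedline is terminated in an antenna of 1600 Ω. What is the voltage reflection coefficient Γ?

Γ = 0.684

Γ = (Z_L − Z_0)/(Z_L + Z_0) = (1600 − 300)/(1600 + 300) = 1300/1900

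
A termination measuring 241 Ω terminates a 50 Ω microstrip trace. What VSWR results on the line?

Γ = (241 − 50)/(241 + 50) = 0.656
VSWR = (1 + 0.656)/(1 − 0.656)

VSWR ≈ 4.82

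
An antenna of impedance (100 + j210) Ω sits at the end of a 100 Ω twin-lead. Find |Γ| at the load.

Γ = (Z_L − Z_0)/(Z_L + Z_0) = (0 + j210)/(200 + j210)
|Γ| = 210/290

|Γ| ≈ 0.724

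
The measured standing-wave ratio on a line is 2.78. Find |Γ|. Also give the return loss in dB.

|Γ| = (S − 1)/(S + 1) = (2.78 − 1)/(2.78 + 1) = 1.78/3.78
RL = −20·log₁₀|Γ| = −20·log₁₀(0.471)

|Γ| ≈ 0.471; return loss ≈ 6.54 dB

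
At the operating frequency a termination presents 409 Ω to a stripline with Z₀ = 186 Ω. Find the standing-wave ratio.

VSWR ≈ 2.2

Γ = (409 − 186)/(409 + 186) = 0.375
VSWR = (1 + 0.375)/(1 − 0.375)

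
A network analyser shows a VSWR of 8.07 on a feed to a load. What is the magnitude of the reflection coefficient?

|Γ| = (S − 1)/(S + 1) = (8.07 − 1)/(8.07 + 1) = 7.07/9.07

|Γ| ≈ 0.779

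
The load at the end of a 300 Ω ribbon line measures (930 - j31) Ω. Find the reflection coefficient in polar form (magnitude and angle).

Γ ≈ 0.513 ∠ -1.37°

Γ = (Z_L − Z_0)/(Z_L + Z_0) = (630 − j31)/(1230 − j31)
|Γ| = 631/1230 = 0.513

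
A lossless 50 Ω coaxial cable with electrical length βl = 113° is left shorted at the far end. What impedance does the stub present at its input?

tan(βl) = -2.36
For a shorted stub, Z_in = jZ_0·tan(βl)

Z_in ≈ −j118 Ω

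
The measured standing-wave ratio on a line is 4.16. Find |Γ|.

|Γ| = (S − 1)/(S + 1) = (4.16 − 1)/(4.16 + 1) = 3.16/5.16

|Γ| ≈ 0.612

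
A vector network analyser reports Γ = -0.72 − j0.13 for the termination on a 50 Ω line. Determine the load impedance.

Z_L ≈ 7.81 − j4.37 Ω

Z_L = Z_0·(1 + Γ)/(1 − Γ) = 50·(0.28 − j0.13)/(1.72 + j0.13)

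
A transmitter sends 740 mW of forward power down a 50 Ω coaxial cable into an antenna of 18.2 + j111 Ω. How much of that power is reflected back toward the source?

|Γ| = |(-31.8 + j111)/(68.2 + j111)| = 0.886
|Γ|² = 0.786
P_refl = |Γ|²·P_inc = 581 mW, P_del = (1 − |Γ|²)·P_inc = 159 mW

P_reflected ≈ 581 mW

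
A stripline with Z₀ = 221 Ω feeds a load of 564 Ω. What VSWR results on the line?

VSWR ≈ 2.55

Γ = (564 − 221)/(564 + 221) = 0.437
VSWR = (1 + 0.437)/(1 − 0.437)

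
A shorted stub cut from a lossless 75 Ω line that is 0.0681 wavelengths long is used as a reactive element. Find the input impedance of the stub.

βl = 2π × 0.0681 = 24.5°
tan(βl) = 0.456
For a shorted stub, Z_in = jZ_0·tan(βl)

Z_in ≈ +j34.2 Ω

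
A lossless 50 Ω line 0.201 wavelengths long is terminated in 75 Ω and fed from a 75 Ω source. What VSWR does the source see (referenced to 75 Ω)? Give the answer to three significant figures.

VSWR ≈ 2.17

βl = 2π × 0.201 = 72.4°
tan(βl) = 3.14
Z_in = Z_0·(Z_L + jZ_0·tanβl)/(Z_0 + jZ_L·tanβl) = 35.1 − j8.45 Ω
Γ_s = (Z_in − Z_s)/(Z_in + Z_s) = (-39.9 − j8.45)/(110 − j8.45), |Γ_s| = 0.369
VSWR = (1 + |Γ_s|)/(1 − |Γ_s|)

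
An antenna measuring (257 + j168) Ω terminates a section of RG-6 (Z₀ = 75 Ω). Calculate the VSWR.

VSWR ≈ 4.98

Γ = (Z_L − Z_0)/(Z_L + Z_0) = (182 + j168)/(332 + j168)
|Γ| = 248/372 = 0.666
VSWR = (1 + |Γ|)/(1 − |Γ|) = 1.67/0.334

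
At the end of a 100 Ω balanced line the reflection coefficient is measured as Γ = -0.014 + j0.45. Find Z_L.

Z_L ≈ 64.8 + j73.1 Ω

Z_L = Z_0·(1 + Γ)/(1 − Γ) = 100·(0.986 + j0.45)/(1.01 − j0.45)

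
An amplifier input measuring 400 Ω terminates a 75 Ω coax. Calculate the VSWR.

Γ = (400 − 75)/(400 + 75) = 0.684
VSWR = (1 + 0.684)/(1 − 0.684)

VSWR ≈ 5.33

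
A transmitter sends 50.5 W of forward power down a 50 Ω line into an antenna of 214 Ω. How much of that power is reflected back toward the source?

P_reflected ≈ 19.5 W

Γ = (214 − 50)/(214 + 50) = 0.621
|Γ|² = 0.386
P_refl = |Γ|²·P_inc = 19.5 W, P_del = (1 − |Γ|²)·P_inc = 31 W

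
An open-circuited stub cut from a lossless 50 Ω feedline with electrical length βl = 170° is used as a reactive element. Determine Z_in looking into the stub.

Z_in ≈ +j284 Ω

tan(βl) = -0.176
For an open-circuited stub, Z_in = −jZ_0·cot(βl) = −jZ_0/tan(βl)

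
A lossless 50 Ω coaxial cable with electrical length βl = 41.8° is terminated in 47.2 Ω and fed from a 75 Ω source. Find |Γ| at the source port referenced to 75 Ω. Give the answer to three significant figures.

|Γ| ≈ 0.205

tan(βl) = 0.894
Z_in = Z_0·(Z_L + jZ_0·tanβl)/(Z_0 + jZ_L·tanβl) = 49.6 + j2.84 Ω
Γ_s = (Z_in − Z_s)/(Z_in + Z_s) = (-25.4 + j2.84)/(125 + j2.84), |Γ_s| = 0.205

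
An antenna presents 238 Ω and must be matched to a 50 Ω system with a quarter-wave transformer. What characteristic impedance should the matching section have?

Z_qwt ≈ 109 Ω

Z_qwt = √(Z_0·R_L) = √(50 × 238) = √11900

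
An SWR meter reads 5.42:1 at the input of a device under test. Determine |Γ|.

|Γ| = (S − 1)/(S + 1) = (5.42 − 1)/(5.42 + 1) = 4.42/6.42

|Γ| ≈ 0.688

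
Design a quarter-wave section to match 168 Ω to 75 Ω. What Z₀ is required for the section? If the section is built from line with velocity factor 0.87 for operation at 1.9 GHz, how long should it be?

Z_qwt ≈ 112 Ω; length ≈ 3.43 cm

Z_qwt = √(Z_0·R_L) = √(75 × 168) = √12600
λ = 0.87·c/f = 0.137 m, so l = λ/4 = 0.0343 m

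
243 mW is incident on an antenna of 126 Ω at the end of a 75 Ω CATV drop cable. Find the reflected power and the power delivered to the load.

Γ = (126 − 75)/(126 + 75) = 0.254
|Γ|² = 0.0644
P_refl = |Γ|²·P_inc = 15.6 mW, P_del = (1 − |Γ|²)·P_inc = 227 mW

P_reflected ≈ 15.6 mW; P_delivered ≈ 227 mW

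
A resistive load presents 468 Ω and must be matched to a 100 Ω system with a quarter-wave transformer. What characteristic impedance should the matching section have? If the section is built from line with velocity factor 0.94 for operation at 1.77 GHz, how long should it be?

Z_qwt = √(Z_0·R_L) = √(100 × 468) = √46800
λ = 0.94·c/f = 0.159 m, so l = λ/4 = 0.0398 m

Z_qwt ≈ 216 Ω; length ≈ 3.98 cm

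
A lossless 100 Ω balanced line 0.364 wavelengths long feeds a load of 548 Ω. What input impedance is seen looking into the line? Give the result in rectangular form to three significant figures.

Z_in ≈ 31.3 + j82.1 Ω

βl = 2π × 0.364 = 131°
tan(βl) = tan(131°) = -1.15
Z_in = Z_0·(Z_L + jZ_0·tanβl)/(Z_0 + jZ_L·tanβl)
     = 100·(548 − j115)/(100 − j630)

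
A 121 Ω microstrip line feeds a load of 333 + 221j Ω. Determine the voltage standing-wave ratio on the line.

Γ = (Z_L − Z_0)/(Z_L + Z_0) = (212 + j221)/(454 + j221)
|Γ| = 306/505 = 0.607
VSWR = (1 + |Γ|)/(1 − |Γ|) = 1.61/0.393

VSWR ≈ 4.08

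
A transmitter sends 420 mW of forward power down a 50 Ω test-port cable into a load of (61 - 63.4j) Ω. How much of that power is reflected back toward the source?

P_reflected ≈ 106 mW

|Γ| = |(11 − j63.4)/(111 − j63.4)| = 0.503
|Γ|² = 0.253
P_refl = |Γ|²·P_inc = 106 mW, P_del = (1 − |Γ|²)·P_inc = 314 mW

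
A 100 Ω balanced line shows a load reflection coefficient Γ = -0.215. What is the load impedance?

Z_L = Z_0·(1 + Γ)/(1 − Γ) = 100·(0.785)/(1.22)

Z_L ≈ 64.6 Ω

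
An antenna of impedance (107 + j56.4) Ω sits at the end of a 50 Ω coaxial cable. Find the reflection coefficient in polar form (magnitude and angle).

Γ = (Z_L − Z_0)/(Z_L + Z_0) = (57 + j56.4)/(157 + j56.4)
|Γ| = 80.2/167 = 0.481

Γ ≈ 0.481 ∠ 24.9°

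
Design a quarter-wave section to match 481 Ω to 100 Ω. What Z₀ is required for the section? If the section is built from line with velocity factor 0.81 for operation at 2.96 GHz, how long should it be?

Z_qwt = √(Z_0·R_L) = √(100 × 481) = √48100
λ = 0.81·c/f = 0.0821 m, so l = λ/4 = 0.0205 m

Z_qwt ≈ 219 Ω; length ≈ 2.05 cm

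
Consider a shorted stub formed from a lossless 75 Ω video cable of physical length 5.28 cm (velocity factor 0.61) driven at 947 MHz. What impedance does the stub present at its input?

λ = v/f = 0.61·c / 947 MHz = 0.193 m
βl = 2π·l/λ = 2π × 0.273 = 98.4°
tan(βl) = -6.8
For a shorted stub, Z_in = jZ_0·tan(βl)

Z_in ≈ −j510 Ω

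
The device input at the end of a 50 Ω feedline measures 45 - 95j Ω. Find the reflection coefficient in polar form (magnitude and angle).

Γ ≈ 0.708 ∠ -48°

Γ = (Z_L − Z_0)/(Z_L + Z_0) = (-5 − j95)/(95 − j95)
|Γ| = 95.1/134 = 0.708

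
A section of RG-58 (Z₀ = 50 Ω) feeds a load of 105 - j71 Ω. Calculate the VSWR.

Γ = (Z_L − Z_0)/(Z_L + Z_0) = (55 − j71)/(155 − j71)
|Γ| = 89.8/170 = 0.527
VSWR = (1 + |Γ|)/(1 − |Γ|) = 1.53/0.473

VSWR ≈ 3.23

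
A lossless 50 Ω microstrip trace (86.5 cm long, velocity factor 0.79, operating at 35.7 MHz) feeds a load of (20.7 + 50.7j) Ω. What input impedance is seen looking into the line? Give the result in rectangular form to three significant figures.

Z_in ≈ 219 − j88.2 Ω

λ = v/f = 0.79·c / 35.7 MHz = 6.64 m
βl = 2π·l/λ = 2π × 0.13 = 46.9°
tan(βl) = tan(46.9°) = 1.07
Z_in = Z_0·(Z_L + jZ_0·tanβl)/(Z_0 + jZ_L·tanβl)
     = 50·(20.7 + j104)/(-4.19 + j22.1)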